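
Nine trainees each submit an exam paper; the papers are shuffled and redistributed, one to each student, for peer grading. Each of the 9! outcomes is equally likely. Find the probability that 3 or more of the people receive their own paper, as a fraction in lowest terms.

29143/362880

Favorable outcomes: Σ_{i≥3} C(9,i)·!(9-i) = 84·265 + 126·44 + 126·9 + 84·2 + 36·1 + 9·0 + 1·1 = 29143.
Total outcomes: 9! = 362880.
Probability = 29143/362880 = 29143/362880.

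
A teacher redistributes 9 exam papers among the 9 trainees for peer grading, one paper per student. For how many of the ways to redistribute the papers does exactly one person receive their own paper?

133497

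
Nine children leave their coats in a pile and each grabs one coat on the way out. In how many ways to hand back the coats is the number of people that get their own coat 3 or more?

# with exactly i fixed is C(9,i)·!(9-i); sum over i=3..9:
  i=3: C(9,3)·!6 = 84·265 = 22260
  i=4: C(9,4)·!5 = 126·44 = 5544
  i=5: C(9,5)·!4 = 126·9 = 1134
  i=6: C(9,6)·!3 = 84·2 = 168
  i=7: C(9,7)·!2 = 36·1 = 36
  i=8: C(9,8)·!1 = 9·0 = 0
  i=9: C(9,9)·!0 = 1·1 = 1
Total = 29143.

29143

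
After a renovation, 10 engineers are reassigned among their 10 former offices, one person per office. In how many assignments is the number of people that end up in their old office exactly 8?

45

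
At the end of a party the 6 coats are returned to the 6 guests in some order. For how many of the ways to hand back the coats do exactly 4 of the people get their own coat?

15

Pick the 4 fixed positions: C(6,4) = 15 ways.
The remaining 2 must be deranged: !2 = 1.
Total: 15 × 1 = 15.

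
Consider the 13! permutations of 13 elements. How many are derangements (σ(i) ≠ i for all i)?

2290792932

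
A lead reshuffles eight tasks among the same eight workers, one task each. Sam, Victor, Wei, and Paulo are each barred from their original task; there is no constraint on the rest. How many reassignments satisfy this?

24024

Inclusion-exclusion on the 4 forbidden self-matches:
Σ_{j=0}^{4} (-1)^j C(4,j)(8-j)!
= C(4,0)·8! - C(4,1)·7! + C(4,2)·6! - C(4,3)·5! + C(4,4)·4!
= 40320 - 20160 + 4320 - 480 + 24
= 24024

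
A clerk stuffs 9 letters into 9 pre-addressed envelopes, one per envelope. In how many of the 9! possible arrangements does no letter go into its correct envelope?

133496

!9 = 9! · Σ_{k=0}^{9} (-1)^k/k!
= 9! - 9!/1! + 9!/2! - 9!/3! + 9!/4! - 9!/5! + 9!/6! - 9!/7! + 9!/8! - 9!/9!
= 362880 - 362880 + 181440 - 60480 + 15120 - 3024 + 504 - 72 + 9 - 1
= 133496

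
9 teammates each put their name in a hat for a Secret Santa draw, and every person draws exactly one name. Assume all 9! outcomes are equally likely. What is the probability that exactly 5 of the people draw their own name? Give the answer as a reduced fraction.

Favorable outcomes: C(9,5)·!4 = 126·9 = 1134.
Total outcomes: 9! = 362880.
Probability = 1134/362880 = 1/320.

1/320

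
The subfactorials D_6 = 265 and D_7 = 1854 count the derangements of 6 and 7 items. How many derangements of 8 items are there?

D_8 = (8-1)·(D_7 + D_6) = 7·(1854 + 265) = 7·2119 = 14833.

14833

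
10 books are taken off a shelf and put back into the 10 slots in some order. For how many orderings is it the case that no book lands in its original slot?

1334961

!10 is the nearest integer to 10!/e.
10! = 3628800, and 3628800/e ≈ 1334960.92, so !10 = 1334961.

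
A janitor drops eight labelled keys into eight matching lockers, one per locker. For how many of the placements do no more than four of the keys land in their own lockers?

40179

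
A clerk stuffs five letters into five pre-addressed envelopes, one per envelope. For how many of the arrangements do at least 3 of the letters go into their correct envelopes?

11

Sum C(5,i)·!(5-i) for i = 3..5:
  i=3: C(5,3)·!2 = 10·1 = 10
  i=4: C(5,4)·!1 = 5·0 = 0
  i=5: C(5,5)·!0 = 1·1 = 1
Total = 11.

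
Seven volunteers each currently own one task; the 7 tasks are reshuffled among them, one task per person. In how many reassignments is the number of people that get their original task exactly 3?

315

Choose which 3 of the 7 are fixed: C(7,3) = 35.
The other 4 form a derangement: !4 = 9.
Total: 35 × 9 = 315.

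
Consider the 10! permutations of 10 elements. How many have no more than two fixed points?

3337406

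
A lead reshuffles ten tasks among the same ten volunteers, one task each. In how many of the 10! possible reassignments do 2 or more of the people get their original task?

# with exactly i fixed is C(10,i)·!(10-i); sum over i=2..10:
  i=2: C(10,2)·!8 = 45·14833 = 667485
  i=3: C(10,3)·!7 = 120·1854 = 222480
  i=4: C(10,4)·!6 = 210·265 = 55650
  i=5: C(10,5)·!5 = 252·44 = 11088
  i=6: C(10,6)·!4 = 210·9 = 1890
  i=7: C(10,7)·!3 = 120·2 = 240
  i=8: C(10,8)·!2 = 45·1 = 45
  i=9: C(10,9)·!1 = 10·0 = 0
  i=10: C(10,10)·!0 = 1·1 = 1
Total = 958879.

958879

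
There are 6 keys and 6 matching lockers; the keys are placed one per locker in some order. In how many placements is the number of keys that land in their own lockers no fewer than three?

56

Sum C(6,i)·!(6-i) for i = 3..6:
  i=3: C(6,3)·!3 = 20·2 = 40
  i=4: C(6,4)·!2 = 15·1 = 15
  i=5: C(6,5)·!1 = 6·0 = 0
  i=6: C(6,6)·!0 = 1·1 = 1
Total = 56.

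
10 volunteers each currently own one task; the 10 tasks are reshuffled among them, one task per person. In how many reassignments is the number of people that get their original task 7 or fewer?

3628754

# with exactly i fixed is C(10,i)·!(10-i); sum over i=0..7:
  i=0: C(10,0)·!10 = 1·1334961 = 1334961
  i=1: C(10,1)·!9 = 10·133496 = 1334960
  i=2: C(10,2)·!8 = 45·14833 = 667485
  i=3: C(10,3)·!7 = 120·1854 = 222480
  i=4: C(10,4)·!6 = 210·265 = 55650
  i=5: C(10,5)·!5 = 252·44 = 11088
  i=6: C(10,6)·!4 = 210·9 = 1890
  i=7: C(10,7)·!3 = 120·2 = 240
Total = 3628754.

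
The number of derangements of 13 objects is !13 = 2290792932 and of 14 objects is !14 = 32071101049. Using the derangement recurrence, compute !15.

!15 = (15-1)·(!14 + !13) = 14·(32071101049 + 2290792932) = 14·34361893981 = 481066515734.

481066515734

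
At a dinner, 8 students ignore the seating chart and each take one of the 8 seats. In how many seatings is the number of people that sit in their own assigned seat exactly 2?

7420

Choose which 2 of the 8 are fixed: C(8,2) = 28.
The remaining 6 must be deranged: !6 = 265.
Total: 28 × 265 = 7420.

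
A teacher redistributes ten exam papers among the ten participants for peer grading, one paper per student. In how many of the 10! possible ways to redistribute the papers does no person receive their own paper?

The number of derangements of 10 is !10 = Σ_{k=0}^{10} (-1)^k·10!/k!
= 10! - 10!/1! + 10!/2! - 10!/3! + 10!/4! - 10!/5! + 10!/6! - 10!/7! + 10!/8! - 10!/9! + 10!/10!
= 3628800 - 3628800 + 1814400 - 604800 + 151200 - 30240 + 5040 - 720 + 90 - 10 + 1
= 1334961

1334961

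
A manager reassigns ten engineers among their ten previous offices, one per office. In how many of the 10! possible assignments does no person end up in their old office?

1334961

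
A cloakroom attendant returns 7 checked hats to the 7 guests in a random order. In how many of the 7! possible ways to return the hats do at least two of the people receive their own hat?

1331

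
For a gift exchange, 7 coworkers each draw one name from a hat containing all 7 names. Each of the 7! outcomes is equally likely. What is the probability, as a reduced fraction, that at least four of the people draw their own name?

23/1260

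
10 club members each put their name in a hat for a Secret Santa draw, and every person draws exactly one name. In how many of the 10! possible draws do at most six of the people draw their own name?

3628514

# with exactly i fixed is C(10,i)·!(10-i); sum over i=0..6:
  i=0: C(10,0)·!10 = 1·1334961 = 1334961
  i=1: C(10,1)·!9 = 10·133496 = 1334960
  i=2: C(10,2)·!8 = 45·14833 = 667485
  i=3: C(10,3)·!7 = 120·1854 = 222480
  i=4: C(10,4)·!6 = 210·265 = 55650
  i=5: C(10,5)·!5 = 252·44 = 11088
  i=6: C(10,6)·!4 = 210·9 = 1890
Total = 3628514.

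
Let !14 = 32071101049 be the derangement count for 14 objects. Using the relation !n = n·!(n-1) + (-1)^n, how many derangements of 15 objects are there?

481066515734

!15 = 15·32071101049 - 1 = 481066515734.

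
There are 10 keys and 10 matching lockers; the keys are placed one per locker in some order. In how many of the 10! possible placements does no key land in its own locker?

1334961

Use !n = n·!(n-1) + (-1)^n.
!10 = 10·133496 + 1 = 1334961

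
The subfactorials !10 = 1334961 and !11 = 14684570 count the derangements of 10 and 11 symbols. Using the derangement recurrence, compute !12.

!12 = (12-1)·(!11 + !10) = 11·(14684570 + 1334961) = 11·16019531 = 176214841.

176214841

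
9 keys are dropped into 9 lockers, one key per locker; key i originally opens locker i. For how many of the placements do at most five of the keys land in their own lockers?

# with exactly i fixed is C(9,i)·!(9-i); sum over i=0..5:
  i=0: C(9,0)·!9 = 1·133496 = 133496
  i=1: C(9,1)·!8 = 9·14833 = 133497
  i=2: C(9,2)·!7 = 36·1854 = 66744
  i=3: C(9,3)·!6 = 84·265 = 22260
  i=4: C(9,4)·!5 = 126·44 = 5544
  i=5: C(9,5)·!4 = 126·9 = 1134
Total = 362675.

362675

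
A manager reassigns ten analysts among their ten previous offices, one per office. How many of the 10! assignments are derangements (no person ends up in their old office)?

1334961

By inclusion-exclusion, !10 = Σ (-1)^k · 10!/k! for k=0..10
= 10! - 10!/1! + 10!/2! - 10!/3! + 10!/4! - 10!/5! + 10!/6! - 10!/7! + 10!/8! - 10!/9! + 10!/10!
= 3628800 - 3628800 + 1814400 - 604800 + 151200 - 30240 + 5040 - 720 + 90 - 10 + 1
= 1334961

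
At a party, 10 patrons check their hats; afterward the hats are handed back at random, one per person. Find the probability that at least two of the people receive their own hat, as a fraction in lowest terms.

Favorable outcomes: Σ_{i≥2} C(10,i)·!(10-i) = 45·14833 + 120·1854 + 210·265 + 252·44 + 210·9 + 120·2 + 45·1 + 10·0 + 1·1 = 958879.
Total outcomes: 10! = 3628800.
Probability = 958879/3628800 = 958879/3628800.

958879/3628800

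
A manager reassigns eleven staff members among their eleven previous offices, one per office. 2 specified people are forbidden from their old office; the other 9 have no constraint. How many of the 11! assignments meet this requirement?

33022080

Inclusion-exclusion on the 2 forbidden self-matches:
Σ_{j=0}^{2} (-1)^j C(2,j)(11-j)!
= C(2,0)·11! - C(2,1)·10! + C(2,2)·9!
= 39916800 - 7257600 + 362880
= 33022080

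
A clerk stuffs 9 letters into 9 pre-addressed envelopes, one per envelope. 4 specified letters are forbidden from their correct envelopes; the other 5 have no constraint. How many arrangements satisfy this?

Let A_j be the event that the j-th constrained one is fixed. By inclusion-exclusion over the 4 events:
Σ_{j=0}^{4} (-1)^j C(4,j)(9-j)!
= C(4,0)·9! - C(4,1)·8! + C(4,2)·7! - C(4,3)·6! + C(4,4)·5!
= 362880 - 161280 + 30240 - 2880 + 120
= 229080

229080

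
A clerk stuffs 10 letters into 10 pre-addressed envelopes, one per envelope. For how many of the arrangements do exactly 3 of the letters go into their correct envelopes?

222480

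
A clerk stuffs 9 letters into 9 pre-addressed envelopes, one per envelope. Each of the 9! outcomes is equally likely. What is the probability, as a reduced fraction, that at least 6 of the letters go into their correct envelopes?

Favorable outcomes: Σ_{i≥6} C(9,i)·!(9-i) = 84·2 + 36·1 + 9·0 + 1·1 = 205.
Total outcomes: 9! = 362880.
Probability = 205/362880 = 41/72576.

41/72576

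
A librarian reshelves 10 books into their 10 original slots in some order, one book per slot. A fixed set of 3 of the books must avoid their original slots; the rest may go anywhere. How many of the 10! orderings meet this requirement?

Let A_j be the event that the j-th constrained one is fixed. By inclusion-exclusion over the 3 events:
Σ_{j=0}^{3} (-1)^j C(3,j)(10-j)!
= C(3,0)·10! - C(3,1)·9! + C(3,2)·8! - C(3,3)·7!
= 3628800 - 1088640 + 120960 - 5040
= 2656080

2656080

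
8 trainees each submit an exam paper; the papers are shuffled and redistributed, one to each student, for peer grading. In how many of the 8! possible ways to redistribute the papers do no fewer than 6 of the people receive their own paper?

29

Sum C(8,i)·!(8-i) for i = 6..8:
  i=6: C(8,6)·!2 = 28·1 = 28
  i=7: C(8,7)·!1 = 8·0 = 0
  i=8: C(8,8)·!0 = 1·1 = 1
Total = 29.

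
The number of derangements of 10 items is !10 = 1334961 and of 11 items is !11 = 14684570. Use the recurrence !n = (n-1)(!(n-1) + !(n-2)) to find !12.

176214841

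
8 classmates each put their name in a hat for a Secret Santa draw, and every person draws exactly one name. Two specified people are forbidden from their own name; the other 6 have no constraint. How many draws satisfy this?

30960

Let A_j be the event that the j-th constrained one is fixed. By inclusion-exclusion over the 2 events:
Σ_{j=0}^{2} (-1)^j C(2,j)(8-j)!
= C(2,0)·8! - C(2,1)·7! + C(2,2)·6!
= 40320 - 10080 + 720
= 30960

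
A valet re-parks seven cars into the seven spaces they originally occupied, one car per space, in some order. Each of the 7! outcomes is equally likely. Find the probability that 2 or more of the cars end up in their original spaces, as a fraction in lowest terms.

1331/5040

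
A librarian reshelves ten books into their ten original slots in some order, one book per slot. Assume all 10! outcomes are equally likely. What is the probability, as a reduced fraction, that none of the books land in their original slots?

Favorable outcomes: !10 = 1334961.
Total outcomes: 10! = 3628800.
Probability = 1334961/3628800 = 16481/44800.

16481/44800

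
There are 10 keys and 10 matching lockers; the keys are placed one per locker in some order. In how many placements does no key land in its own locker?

1334961

Recurrence: !10 = 9·(!9 + !8).
!10 = 9·(133496 + 14833) = 9·148329 = 1334961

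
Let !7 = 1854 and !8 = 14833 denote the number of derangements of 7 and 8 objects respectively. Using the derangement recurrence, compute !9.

133496

!9 = (9-1)·(!8 + !7) = 8·(14833 + 1854) = 8·16687 = 133496.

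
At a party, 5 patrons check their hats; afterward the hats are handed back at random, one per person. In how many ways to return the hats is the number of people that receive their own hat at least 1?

76

# with exactly i fixed is C(5,i)·!(5-i); sum over i=1..5:
  i=1: C(5,1)·!4 = 5·9 = 45
  i=2: C(5,2)·!3 = 10·2 = 20
  i=3: C(5,3)·!2 = 10·1 = 10
  i=4: C(5,4)·!1 = 5·0 = 0
  i=5: C(5,5)·!0 = 1·1 = 1
Total = 76.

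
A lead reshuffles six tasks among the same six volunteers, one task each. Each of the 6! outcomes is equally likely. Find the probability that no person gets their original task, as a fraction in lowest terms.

Favorable outcomes: !6 = 265.
Total outcomes: 6! = 720.
Probability = 265/720 = 53/144.

53/144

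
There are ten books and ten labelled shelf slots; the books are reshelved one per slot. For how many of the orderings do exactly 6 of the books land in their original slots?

Pick the 6 fixed positions: C(10,6) = 210 ways.
The remaining 4 must be deranged: !4 = 9.
Total: 210 × 9 = 1890.

1890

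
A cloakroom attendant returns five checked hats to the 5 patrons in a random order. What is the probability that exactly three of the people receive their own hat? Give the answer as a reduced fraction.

Favorable outcomes: C(5,3)·!2 = 10·1 = 10.
Total outcomes: 5! = 120.
Probability = 10/120 = 1/12.

1/12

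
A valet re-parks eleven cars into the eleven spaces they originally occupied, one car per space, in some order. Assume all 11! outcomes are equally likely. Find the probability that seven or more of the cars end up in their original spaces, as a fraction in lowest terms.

839/9979200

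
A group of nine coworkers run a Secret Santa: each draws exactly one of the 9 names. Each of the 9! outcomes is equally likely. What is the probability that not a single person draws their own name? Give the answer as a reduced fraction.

Favorable outcomes: !9 = 133496.
Total outcomes: 9! = 362880.
Probability = 133496/362880 = 16687/45360.

16687/45360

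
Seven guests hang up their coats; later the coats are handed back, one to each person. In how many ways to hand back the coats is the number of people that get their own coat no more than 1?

# with exactly i fixed is C(7,i)·!(7-i); sum over i=0..1:
  i=0: C(7,0)·!7 = 1·1854 = 1854
  i=1: C(7,1)·!6 = 7·265 = 1855
Total = 3709.

3709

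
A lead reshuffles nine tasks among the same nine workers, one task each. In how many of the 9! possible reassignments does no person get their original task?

133496

!9 = 9! · Σ_{k=0}^{9} (-1)^k/k!
= 9! - 9!/1! + 9!/2! - 9!/3! + 9!/4! - 9!/5! + 9!/6! - 9!/7! + 9!/8! - 9!/9!
= 362880 - 362880 + 181440 - 60480 + 15120 - 3024 + 504 - 72 + 9 - 1
= 133496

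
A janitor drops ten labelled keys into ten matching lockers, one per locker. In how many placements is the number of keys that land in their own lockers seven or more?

286

# with exactly i fixed is C(10,i)·!(10-i); sum over i=7..10:
  i=7: C(10,7)·!3 = 120·2 = 240
  i=8: C(10,8)·!2 = 45·1 = 45
  i=9: C(10,9)·!1 = 10·0 = 0
  i=10: C(10,10)·!0 = 1·1 = 1
Total = 286.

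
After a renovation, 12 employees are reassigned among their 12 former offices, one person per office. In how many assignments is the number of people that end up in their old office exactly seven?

34848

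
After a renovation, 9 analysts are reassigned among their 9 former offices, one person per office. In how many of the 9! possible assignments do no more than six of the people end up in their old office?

Sum C(9,i)·!(9-i) for i = 0..6:
  i=0: C(9,0)·!9 = 1·133496 = 133496
  i=1: C(9,1)·!8 = 9·14833 = 133497
  i=2: C(9,2)·!7 = 36·1854 = 66744
  i=3: C(9,3)·!6 = 84·265 = 22260
  i=4: C(9,4)·!5 = 126·44 = 5544
  i=5: C(9,5)·!4 = 126·9 = 1134
  i=6: C(9,6)·!3 = 84·2 = 168
Total = 362843.

362843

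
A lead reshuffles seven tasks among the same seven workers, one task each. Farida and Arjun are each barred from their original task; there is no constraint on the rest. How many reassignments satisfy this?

Let A_j be the event that the j-th constrained one is fixed. By inclusion-exclusion over the 2 events:
Σ_{j=0}^{2} (-1)^j C(2,j)(7-j)!
= C(2,0)·7! - C(2,1)·6! + C(2,2)·5!
= 5040 - 1440 + 120
= 3720

3720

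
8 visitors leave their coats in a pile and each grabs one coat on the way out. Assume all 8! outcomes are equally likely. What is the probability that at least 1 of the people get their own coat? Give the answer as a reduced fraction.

Favorable outcomes: Σ_{i≥1} C(8,i)·!(8-i) = 8·1854 + 28·265 + 56·44 + 70·9 + 56·2 + 28·1 + 8·0 + 1·1 = 25487.
Total outcomes: 8! = 40320.
Probability = 25487/40320 = 3641/5760.

3641/5760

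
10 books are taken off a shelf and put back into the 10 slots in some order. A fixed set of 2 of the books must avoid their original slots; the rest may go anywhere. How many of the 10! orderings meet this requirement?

2943360

Inclusion-exclusion on the 2 forbidden self-matches:
Σ_{j=0}^{2} (-1)^j C(2,j)(10-j)!
= C(2,0)·10! - C(2,1)·9! + C(2,2)·8!
= 3628800 - 725760 + 40320
= 2943360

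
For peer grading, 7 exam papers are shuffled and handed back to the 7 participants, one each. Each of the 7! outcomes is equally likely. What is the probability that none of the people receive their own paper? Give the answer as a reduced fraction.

103/280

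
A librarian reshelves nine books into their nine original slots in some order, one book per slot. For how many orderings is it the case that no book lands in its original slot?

133496

Use !n = n·!(n-1) + (-1)^n.
!9 = 9·14833 - 1 = 133496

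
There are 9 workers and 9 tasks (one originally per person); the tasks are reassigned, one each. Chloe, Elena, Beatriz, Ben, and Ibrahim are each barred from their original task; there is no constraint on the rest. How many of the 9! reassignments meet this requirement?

205056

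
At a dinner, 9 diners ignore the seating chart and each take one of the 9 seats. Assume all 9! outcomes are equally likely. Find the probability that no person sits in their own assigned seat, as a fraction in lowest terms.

16687/45360

Favorable outcomes: !9 = 133496.
Total outcomes: 9! = 362880.
Probability = 133496/362880 = 16687/45360.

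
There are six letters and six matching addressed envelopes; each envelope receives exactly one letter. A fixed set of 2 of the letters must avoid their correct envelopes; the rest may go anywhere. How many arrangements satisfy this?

504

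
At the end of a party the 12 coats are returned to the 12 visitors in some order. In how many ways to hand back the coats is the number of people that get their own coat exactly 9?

Pick the 9 fixed positions: C(12,9) = 220 ways.
The remaining 3 must be deranged: !3 = 2.
Total: 220 × 2 = 440.

440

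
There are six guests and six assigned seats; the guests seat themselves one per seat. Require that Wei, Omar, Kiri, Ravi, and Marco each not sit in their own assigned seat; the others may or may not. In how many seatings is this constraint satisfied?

Let A_j be the event that the j-th constrained one is fixed. By inclusion-exclusion over the 5 events:
Σ_{j=0}^{5} (-1)^j C(5,j)(6-j)!
= C(5,0)·6! - C(5,1)·5! + C(5,2)·4! - C(5,3)·3! + C(5,4)·2! - C(5,5)·1!
= 720 - 600 + 240 - 60 + 10 - 1
= 309

309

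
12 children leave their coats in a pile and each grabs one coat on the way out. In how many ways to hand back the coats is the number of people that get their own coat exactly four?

7342335

Choose which 4 of the 12 are fixed: C(12,4) = 495.
The other 8 form a derangement: !8 = 14833.
Total: 495 × 14833 = 7342335.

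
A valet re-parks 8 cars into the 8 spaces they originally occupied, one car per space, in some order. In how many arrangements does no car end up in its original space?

14833

By inclusion-exclusion, !8 = Σ (-1)^k · 8!/k! for k=0..8
= 8! - 8!/1! + 8!/2! - 8!/3! + 8!/4! - 8!/5! + 8!/6! - 8!/7! + 8!/8!
= 40320 - 40320 + 20160 - 6720 + 1680 - 336 + 56 - 8 + 1
= 14833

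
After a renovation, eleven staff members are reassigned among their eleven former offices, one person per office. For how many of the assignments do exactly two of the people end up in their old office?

7342280

Choose which 2 of the 11 are fixed: C(11,2) = 55.
The remaining 9 must be deranged: !9 = 133496.
Total: 55 × 133496 = 7342280.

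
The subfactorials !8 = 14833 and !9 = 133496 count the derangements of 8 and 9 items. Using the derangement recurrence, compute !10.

!10 = (10-1)·(!9 + !8) = 9·(133496 + 14833) = 9·148329 = 1334961.

1334961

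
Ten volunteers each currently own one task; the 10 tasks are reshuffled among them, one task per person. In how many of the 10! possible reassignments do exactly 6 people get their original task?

1890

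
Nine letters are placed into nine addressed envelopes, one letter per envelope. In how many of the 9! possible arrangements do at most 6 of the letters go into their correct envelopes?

362843

# with exactly i fixed is C(9,i)·!(9-i); sum over i=0..6:
  i=0: C(9,0)·!9 = 1·133496 = 133496
  i=1: C(9,1)·!8 = 9·14833 = 133497
  i=2: C(9,2)·!7 = 36·1854 = 66744
  i=3: C(9,3)·!6 = 84·265 = 22260
  i=4: C(9,4)·!5 = 126·44 = 5544
  i=5: C(9,5)·!4 = 126·9 = 1134
  i=6: C(9,6)·!3 = 84·2 = 168
Total = 362843.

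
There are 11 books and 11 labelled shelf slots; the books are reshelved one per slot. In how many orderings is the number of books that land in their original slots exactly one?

14684571

Choose which one of the 11 is fixed: C(11,1) = 11.
The other 10 form a derangement: !10 = 1334961.
Total: 11 × 1334961 = 14684571.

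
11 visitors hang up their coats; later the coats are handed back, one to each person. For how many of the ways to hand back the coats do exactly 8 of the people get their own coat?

330

Pick the 8 fixed positions: C(11,8) = 165 ways.
The remaining 3 must be deranged: !3 = 2.
Total: 165 × 2 = 330.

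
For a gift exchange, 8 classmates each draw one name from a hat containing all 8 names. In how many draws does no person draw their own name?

14833

Recurrence: !8 = 8·!7 + (-1)^8.
!8 = 8·1854 + 1 = 14833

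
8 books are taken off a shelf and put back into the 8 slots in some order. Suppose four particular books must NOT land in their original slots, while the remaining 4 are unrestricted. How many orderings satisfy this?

Inclusion-exclusion on the 4 forbidden self-matches:
Σ_{j=0}^{4} (-1)^j C(4,j)(8-j)!
= C(4,0)·8! - C(4,1)·7! + C(4,2)·6! - C(4,3)·5! + C(4,4)·4!
= 40320 - 20160 + 4320 - 480 + 24
= 24024

24024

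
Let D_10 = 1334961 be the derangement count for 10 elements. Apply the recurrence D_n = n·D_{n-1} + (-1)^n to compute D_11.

14684570

D_11 = 11·1334961 - 1 = 14684570.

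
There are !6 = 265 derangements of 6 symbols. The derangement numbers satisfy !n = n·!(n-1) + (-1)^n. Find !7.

!7 = 7·265 - 1 = 1854.

1854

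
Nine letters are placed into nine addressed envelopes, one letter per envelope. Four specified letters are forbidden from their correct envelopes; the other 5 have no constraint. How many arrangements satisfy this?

229080

Inclusion-exclusion on the 4 forbidden self-matches:
Σ_{j=0}^{4} (-1)^j C(4,j)(9-j)!
= C(4,0)·9! - C(4,1)·8! + C(4,2)·7! - C(4,3)·6! + C(4,4)·5!
= 362880 - 161280 + 30240 - 2880 + 120
= 229080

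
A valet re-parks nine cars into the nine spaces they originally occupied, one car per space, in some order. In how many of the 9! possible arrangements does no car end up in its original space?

133496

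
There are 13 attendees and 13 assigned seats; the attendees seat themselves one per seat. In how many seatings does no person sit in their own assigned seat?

2290792932

Use !n = n·!(n-1) + (-1)^n.
!13 = 13·176214841 - 1 = 2290792932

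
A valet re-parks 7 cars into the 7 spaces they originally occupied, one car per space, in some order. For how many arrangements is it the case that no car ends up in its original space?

1854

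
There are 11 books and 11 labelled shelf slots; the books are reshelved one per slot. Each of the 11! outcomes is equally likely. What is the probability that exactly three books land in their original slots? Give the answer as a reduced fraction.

Favorable outcomes: C(11,3)·!8 = 165·14833 = 2447445.
Total outcomes: 11! = 39916800.
Probability = 2447445/39916800 = 2119/34560.

2119/34560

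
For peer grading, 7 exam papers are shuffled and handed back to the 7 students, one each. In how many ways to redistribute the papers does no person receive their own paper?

1854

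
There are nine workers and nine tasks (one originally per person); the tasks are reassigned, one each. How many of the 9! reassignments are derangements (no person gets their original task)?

!9 = 9! · Σ_{k=0}^{9} (-1)^k/k!
= 9! - 9!/1! + 9!/2! - 9!/3! + 9!/4! - 9!/5! + 9!/6! - 9!/7! + 9!/8! - 9!/9!
= 362880 - 362880 + 181440 - 60480 + 15120 - 3024 + 504 - 72 + 9 - 1
= 133496

133496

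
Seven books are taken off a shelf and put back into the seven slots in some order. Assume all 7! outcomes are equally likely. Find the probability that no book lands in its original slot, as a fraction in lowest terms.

103/280

Favorable outcomes: !7 = 1854.
Total outcomes: 7! = 5040.
Probability = 1854/5040 = 103/280.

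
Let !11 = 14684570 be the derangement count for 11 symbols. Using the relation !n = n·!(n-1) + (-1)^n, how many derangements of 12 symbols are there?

176214841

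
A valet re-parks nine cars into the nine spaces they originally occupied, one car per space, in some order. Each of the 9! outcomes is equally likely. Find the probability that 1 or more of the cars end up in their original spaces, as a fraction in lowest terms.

28673/45360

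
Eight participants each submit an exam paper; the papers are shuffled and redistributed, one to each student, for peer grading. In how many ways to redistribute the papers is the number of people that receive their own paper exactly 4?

Pick the 4 fixed positions: C(8,4) = 70 ways.
The remaining 4 must be deranged: !4 = 9.
Total: 70 × 9 = 630.

630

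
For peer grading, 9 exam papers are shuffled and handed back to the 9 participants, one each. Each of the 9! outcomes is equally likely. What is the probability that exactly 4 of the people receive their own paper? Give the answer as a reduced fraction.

11/720

Favorable outcomes: C(9,4)·!5 = 126·44 = 5544.
Total outcomes: 9! = 362880.
Probability = 5544/362880 = 11/720.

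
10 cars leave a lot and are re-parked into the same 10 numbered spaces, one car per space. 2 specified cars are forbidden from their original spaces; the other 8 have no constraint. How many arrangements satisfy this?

Let A_j be the event that the j-th constrained one is fixed. By inclusion-exclusion over the 2 events:
Σ_{j=0}^{2} (-1)^j C(2,j)(10-j)!
= C(2,0)·10! - C(2,1)·9! + C(2,2)·8!
= 3628800 - 725760 + 40320
= 2943360

2943360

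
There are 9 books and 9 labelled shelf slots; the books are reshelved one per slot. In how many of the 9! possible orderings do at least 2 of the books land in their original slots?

95887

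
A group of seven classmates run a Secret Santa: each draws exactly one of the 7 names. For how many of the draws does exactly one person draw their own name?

1855

Choose which one of the 7 is fixed: C(7,1) = 7.
The remaining 6 must be deranged: !6 = 265.
Total: 7 × 265 = 1855.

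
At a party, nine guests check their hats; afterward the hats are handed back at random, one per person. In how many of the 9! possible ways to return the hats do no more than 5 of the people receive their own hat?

362675

# with exactly i fixed is C(9,i)·!(9-i); sum over i=0..5:
  i=0: C(9,0)·!9 = 1·133496 = 133496
  i=1: C(9,1)·!8 = 9·14833 = 133497
  i=2: C(9,2)·!7 = 36·1854 = 66744
  i=3: C(9,3)·!6 = 84·265 = 22260
  i=4: C(9,4)·!5 = 126·44 = 5544
  i=5: C(9,5)·!4 = 126·9 = 1134
Total = 362675.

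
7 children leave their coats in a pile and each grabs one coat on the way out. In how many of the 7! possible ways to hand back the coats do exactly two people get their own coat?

Pick the 2 fixed positions: C(7,2) = 21 ways.
The remaining 5 must be deranged: !5 = 44.
Total: 21 × 44 = 924.

924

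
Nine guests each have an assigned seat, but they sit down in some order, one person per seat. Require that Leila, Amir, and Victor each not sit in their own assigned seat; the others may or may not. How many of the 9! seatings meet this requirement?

256320

Inclusion-exclusion on the 3 forbidden self-matches:
Σ_{j=0}^{3} (-1)^j C(3,j)(9-j)!
= C(3,0)·9! - C(3,1)·8! + C(3,2)·7! - C(3,3)·6!
= 362880 - 120960 + 15120 - 720
= 256320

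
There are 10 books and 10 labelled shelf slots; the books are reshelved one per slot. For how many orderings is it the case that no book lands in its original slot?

1334961

By inclusion-exclusion, !10 = Σ (-1)^k · 10!/k! for k=0..10
= 10! - 10!/1! + 10!/2! - 10!/3! + 10!/4! - 10!/5! + 10!/6! - 10!/7! + 10!/8! - 10!/9! + 10!/10!
= 3628800 - 3628800 + 1814400 - 604800 + 151200 - 30240 + 5040 - 720 + 90 - 10 + 1
= 1334961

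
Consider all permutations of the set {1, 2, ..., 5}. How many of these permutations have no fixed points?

44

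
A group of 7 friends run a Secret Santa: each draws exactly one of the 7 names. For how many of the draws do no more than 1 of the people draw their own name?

3709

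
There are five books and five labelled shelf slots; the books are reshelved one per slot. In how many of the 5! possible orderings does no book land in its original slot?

44

!5 = 5! · Σ_{k=0}^{5} (-1)^k/k!
= 5! - 5!/1! + 5!/2! - 5!/3! + 5!/4! - 5!/5!
= 120 - 120 + 60 - 20 + 5 - 1
= 44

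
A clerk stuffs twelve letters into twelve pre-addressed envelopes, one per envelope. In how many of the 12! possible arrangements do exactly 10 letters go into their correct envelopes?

66

Pick the 10 fixed positions: C(12,10) = 66 ways.
The remaining 2 must be deranged: !2 = 1.
Total: 66 × 1 = 66.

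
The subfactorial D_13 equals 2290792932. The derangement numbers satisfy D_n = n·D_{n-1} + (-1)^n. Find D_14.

D_14 = 14·2290792932 + 1 = 32071101049.

32071101049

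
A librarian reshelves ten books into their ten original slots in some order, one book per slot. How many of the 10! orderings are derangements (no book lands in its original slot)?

1334961

!10 is the nearest integer to 10!/e.
10! = 3628800, and 3628800/e ≈ 1334960.92, so !10 = 1334961.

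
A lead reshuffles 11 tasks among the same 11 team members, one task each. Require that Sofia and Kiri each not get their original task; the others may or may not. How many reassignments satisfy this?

Inclusion-exclusion on the 2 forbidden self-matches:
Σ_{j=0}^{2} (-1)^j C(2,j)(11-j)!
= C(2,0)·11! - C(2,1)·10! + C(2,2)·9!
= 39916800 - 7257600 + 362880
= 33022080

33022080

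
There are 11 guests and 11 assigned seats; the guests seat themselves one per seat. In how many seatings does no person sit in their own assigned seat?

14684570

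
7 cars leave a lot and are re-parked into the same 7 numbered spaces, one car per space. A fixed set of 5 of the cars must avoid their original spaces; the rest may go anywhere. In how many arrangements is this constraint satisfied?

Inclusion-exclusion on the 5 forbidden self-matches:
Σ_{j=0}^{5} (-1)^j C(5,j)(7-j)!
= C(5,0)·7! - C(5,1)·6! + C(5,2)·5! - C(5,3)·4! + C(5,4)·3! - C(5,5)·2!
= 5040 - 3600 + 1200 - 240 + 30 - 2
= 2428

2428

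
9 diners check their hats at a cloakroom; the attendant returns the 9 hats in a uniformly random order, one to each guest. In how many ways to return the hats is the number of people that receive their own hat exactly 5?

1134

Choose which 5 of the 9 are fixed: C(9,5) = 126.
The other 4 form a derangement: !4 = 9.
Total: 126 × 9 = 1134.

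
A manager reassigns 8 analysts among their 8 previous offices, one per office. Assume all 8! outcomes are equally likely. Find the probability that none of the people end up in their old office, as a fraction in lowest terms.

Favorable outcomes: !8 = 14833.
Total outcomes: 8! = 40320.
Probability = 14833/40320 = 2119/5760.

2119/5760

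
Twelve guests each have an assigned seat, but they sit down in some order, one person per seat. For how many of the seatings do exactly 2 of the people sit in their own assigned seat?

Choose which 2 of the 12 are fixed: C(12,2) = 66.
The other 10 form a derangement: !10 = 1334961.
Total: 66 × 1334961 = 88107426.

88107426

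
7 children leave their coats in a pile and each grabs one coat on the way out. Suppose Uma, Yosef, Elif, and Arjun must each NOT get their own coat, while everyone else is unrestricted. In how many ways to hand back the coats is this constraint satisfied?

2790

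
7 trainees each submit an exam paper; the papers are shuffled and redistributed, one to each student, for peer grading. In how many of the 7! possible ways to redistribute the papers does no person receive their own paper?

The number of derangements of 7 is !7 = Σ_{k=0}^{7} (-1)^k·7!/k!
= 7! - 7!/1! + 7!/2! - 7!/3! + 7!/4! - 7!/5! + 7!/6! - 7!/7!
= 5040 - 5040 + 2520 - 840 + 210 - 42 + 7 - 1
= 1854

1854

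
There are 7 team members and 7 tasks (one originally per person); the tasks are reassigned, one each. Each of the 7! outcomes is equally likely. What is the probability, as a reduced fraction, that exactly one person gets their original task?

53/144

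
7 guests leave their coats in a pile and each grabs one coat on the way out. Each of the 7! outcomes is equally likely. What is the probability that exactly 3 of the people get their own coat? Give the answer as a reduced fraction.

Favorable outcomes: C(7,3)·!4 = 35·9 = 315.
Total outcomes: 7! = 5040.
Probability = 315/5040 = 1/16.

1/16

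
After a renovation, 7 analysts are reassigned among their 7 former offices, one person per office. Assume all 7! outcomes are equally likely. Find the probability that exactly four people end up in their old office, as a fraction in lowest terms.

1/72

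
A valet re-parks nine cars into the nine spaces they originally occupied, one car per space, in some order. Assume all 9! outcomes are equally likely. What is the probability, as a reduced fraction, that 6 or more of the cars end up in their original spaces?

41/72576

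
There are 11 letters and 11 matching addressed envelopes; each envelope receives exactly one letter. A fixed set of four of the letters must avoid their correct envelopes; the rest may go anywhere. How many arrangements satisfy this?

27422640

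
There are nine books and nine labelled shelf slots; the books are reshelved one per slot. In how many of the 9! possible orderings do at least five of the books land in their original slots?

1339

Sum C(9,i)·!(9-i) for i = 5..9:
  i=5: C(9,5)·!4 = 126·9 = 1134
  i=6: C(9,6)·!3 = 84·2 = 168
  i=7: C(9,7)·!2 = 36·1 = 36
  i=8: C(9,8)·!1 = 9·0 = 0
  i=9: C(9,9)·!0 = 1·1 = 1
Total = 1339.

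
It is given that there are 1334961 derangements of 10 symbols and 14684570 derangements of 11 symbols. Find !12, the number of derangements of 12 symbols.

176214841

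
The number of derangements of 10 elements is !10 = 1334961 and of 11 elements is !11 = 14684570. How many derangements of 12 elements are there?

176214841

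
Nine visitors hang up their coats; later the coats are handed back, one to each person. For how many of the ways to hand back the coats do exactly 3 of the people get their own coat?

22260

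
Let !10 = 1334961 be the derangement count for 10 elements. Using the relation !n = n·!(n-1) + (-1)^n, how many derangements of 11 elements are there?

!11 = 11·1334961 - 1 = 14684570.

14684570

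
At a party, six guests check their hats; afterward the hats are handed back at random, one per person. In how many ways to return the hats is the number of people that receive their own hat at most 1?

529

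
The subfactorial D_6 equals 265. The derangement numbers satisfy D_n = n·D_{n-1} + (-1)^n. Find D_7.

1854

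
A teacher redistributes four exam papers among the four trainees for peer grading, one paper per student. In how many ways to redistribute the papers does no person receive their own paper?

9

!4 is the nearest integer to 4!/e.
4! = 24, and 24/e ≈ 8.83, so !4 = 9.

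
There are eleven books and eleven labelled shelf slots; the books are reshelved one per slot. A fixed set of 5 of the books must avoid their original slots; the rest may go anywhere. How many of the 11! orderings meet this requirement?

25022880

Let A_j be the event that the j-th constrained one is fixed. By inclusion-exclusion over the 5 events:
Σ_{j=0}^{5} (-1)^j C(5,j)(11-j)!
= C(5,0)·11! - C(5,1)·10! + C(5,2)·9! - C(5,3)·8! + C(5,4)·7! - C(5,5)·6!
= 39916800 - 18144000 + 3628800 - 403200 + 25200 - 720
= 25022880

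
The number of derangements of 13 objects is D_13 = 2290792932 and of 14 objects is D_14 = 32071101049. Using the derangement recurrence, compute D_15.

481066515734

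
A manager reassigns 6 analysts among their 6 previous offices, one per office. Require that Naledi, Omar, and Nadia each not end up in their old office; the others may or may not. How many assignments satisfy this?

426

Inclusion-exclusion on the 3 forbidden self-matches:
Σ_{j=0}^{3} (-1)^j C(3,j)(6-j)!
= C(3,0)·6! - C(3,1)·5! + C(3,2)·4! - C(3,3)·3!
= 720 - 360 + 72 - 6
= 426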